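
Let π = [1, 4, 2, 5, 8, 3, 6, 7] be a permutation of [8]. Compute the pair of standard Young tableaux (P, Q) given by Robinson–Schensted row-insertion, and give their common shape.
P = [1, 2, 3, 6, 7] / [4, 5, 8];  Q = [1, 2, 4, 5, 8] / [3, 6, 7];  common shape = (5, 3)

Row-insert the values π_1, π_2, … into P one at a time, bumping the leftmost entry strictly greater than the inserted value down to the next row. The recording tableau Q records, in position (i, j), the step at which that cell was added to P.
  Insert 1 (step 1): P = [1];  Q = [1]
  Insert 4 (step 2): P = [1, 4];  Q = [1, 2]
  Insert 2 (step 3): P = [1, 2] / [4];  Q = [1, 2] / [3]
  Insert 5 (step 4): P = [1, 2, 5] / [4];  Q = [1, 2, 4] / [3]
  Insert 8 (step 5): P = [1, 2, 5, 8] / [4];  Q = [1, 2, 4, 5] / [3]
  Insert 3 (step 6): P = [1, 2, 3, 8] / [4, 5];  Q = [1, 2, 4, 5] / [3, 6]
  Insert 6 (step 7): P = [1, 2, 3, 6] / [4, 5, 8];  Q = [1, 2, 4, 5] / [3, 6, 7]
  Insert 7 (step 8): P = [1, 2, 3, 6, 7] / [4, 5, 8];  Q = [1, 2, 4, 5, 8] / [3, 6, 7]
Final shape: (5, 3).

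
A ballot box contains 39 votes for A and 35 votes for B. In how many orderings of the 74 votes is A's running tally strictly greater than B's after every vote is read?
Strict-lead orderings = 84832254137763216672

Total orderings of the 74 votes with 39 for A: C(74, 39) = 1569396701548619508432. By the Bertrand ballot formula (Cycle Lemma / reflection principle), the number of orderings in which A is strictly ahead of B throughout is (p − q)/(p + q) · C(p + q, p) = (39 − 35)/(39 + 35) · 1569396701548619508432 = 84832254137763216672.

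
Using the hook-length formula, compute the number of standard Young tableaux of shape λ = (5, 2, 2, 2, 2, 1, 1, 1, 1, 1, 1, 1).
# SYT of shape (5, 2, 2, 2, 2, 1, 1, 1, 1, 1, 1, 1) = 2204475

Hook-length formula: f^λ = n! / Π hook(c), product over all cells c of the Young diagram. For λ = (5, 2, 2, 2, 2, 1, 1, 1, 1, 1, 1, 1), n = 20 boxes. Hook lengths by row (left-to-right, top-to-bottom): [16, 8, 3, 2, 1]; [12, 4]; [11, 3]; [10, 2]; [9, 1]; [7]; [6]; [5]; [4]; [3]; [2]; [1]. Product of hooks = 1103619686400. So f^λ = 20! / 1103619686400 = 2432902008176640000 / 1103619686400 = 2204475.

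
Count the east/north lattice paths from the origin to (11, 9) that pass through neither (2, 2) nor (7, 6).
Number of paths = 65720

Inclusion–exclusion. Total paths: C(20, 11) = 167960. Through P₁: C(4, 2)·C(16, 9) = 68640. Through P₂: C(13, 7)·C(7, 4) = 60060. Since P₁ is strictly southwest of P₂, a monotone path through both must visit P₁ then P₂; paths through both = C(4, 2)·C(9, 5)·C(7, 4) = 26460. Avoid both = 167960 − 68640 − 60060 + 26460 = 65720.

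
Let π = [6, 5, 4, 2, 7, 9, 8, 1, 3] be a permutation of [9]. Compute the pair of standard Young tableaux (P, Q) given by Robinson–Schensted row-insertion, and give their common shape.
P = [1, 3, 8] / [2, 7] / [4, 9] / [5] / [6];  Q = [1, 5, 6] / [2, 7] / [3, 9] / [4] / [8];  common shape = (3, 2, 2, 1, 1)

Row-insert the values π_1, π_2, … into P one at a time, bumping the leftmost entry strictly greater than the inserted value down to the next row. The recording tableau Q records, in position (i, j), the step at which that cell was added to P.
  Insert 6 (step 1): P = [6];  Q = [1]
  Insert 5 (step 2): P = [5] / [6];  Q = [1] / [2]
  Insert 4 (step 3): P = [4] / [5] / [6];  Q = [1] / [2] / [3]
  Insert 2 (step 4): P = [2] / [4] / [5] / [6];  Q = [1] / [2] / [3] / [4]
  Insert 7 (step 5): P = [2, 7] / [4] / [5] / [6];  Q = [1, 5] / [2] / [3] / [4]
  Insert 9 (step 6): P = [2, 7, 9] / [4] / [5] / [6];  Q = [1, 5, 6] / [2] / [3] / [4]
  Insert 8 (step 7): P = [2, 7, 8] / [4, 9] / [5] / [6];  Q = [1, 5, 6] / [2, 7] / [3] / [4]
  Insert 1 (step 8): P = [1, 7, 8] / [2, 9] / [4] / [5] / [6];  Q = [1, 5, 6] / [2, 7] / [3] / [4] / [8]
  Insert 3 (step 9): P = [1, 3, 8] / [2, 7] / [4, 9] / [5] / [6];  Q = [1, 5, 6] / [2, 7] / [3, 9] / [4] / [8]
Final shape: (3, 2, 2, 1, 1).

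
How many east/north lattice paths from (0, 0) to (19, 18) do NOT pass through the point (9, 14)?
Number of paths = 16854624710

Total paths from (0, 0) to (19, 18): C(37, 19) = 17672631900. Paths through (9, 14): (paths (0, 0) → (9, 14)) × (paths (9, 14) → (19, 18)) = C(23, 9) · C(14, 10) = 817190 · 1001 = 818007190. Avoidance count = 17672631900 − 818007190 = 16854624710.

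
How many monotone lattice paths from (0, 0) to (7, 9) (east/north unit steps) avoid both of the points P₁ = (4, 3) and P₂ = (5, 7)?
Number of paths = 4798

Inclusion–exclusion. Total paths: C(16, 7) = 11440. Through P₁: C(7, 4)·C(9, 3) = 2940. Through P₂: C(12, 5)·C(4, 2) = 4752. Since P₁ is strictly southwest of P₂, a monotone path through both must visit P₁ then P₂; paths through both = C(7, 4)·C(5, 1)·C(4, 2) = 1050. Avoid both = 11440 − 2940 − 4752 + 1050 = 4798.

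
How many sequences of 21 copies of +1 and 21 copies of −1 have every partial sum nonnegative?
C_21 = 24466267020

These ballot sequences are counted by the Catalan number C_n = (1/(n + 1)) · C(2n, n). For n = 21: C_21 = (1/22) · C(42, 21) = 538257874440/22 = 24466267020.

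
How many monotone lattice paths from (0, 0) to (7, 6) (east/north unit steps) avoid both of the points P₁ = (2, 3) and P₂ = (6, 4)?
Number of paths = 676

Inclusion–exclusion. Total paths: C(13, 7) = 1716. Through P₁: C(5, 2)·C(8, 5) = 560. Through P₂: C(10, 6)·C(3, 1) = 630. Since P₁ is strictly southwest of P₂, a monotone path through both must visit P₁ then P₂; paths through both = C(5, 2)·C(5, 4)·C(3, 1) = 150. Avoid both = 1716 − 560 − 630 + 150 = 676.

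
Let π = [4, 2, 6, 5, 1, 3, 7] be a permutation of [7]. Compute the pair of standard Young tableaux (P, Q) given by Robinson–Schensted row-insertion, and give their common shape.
P = [1, 3, 7] / [2, 5] / [4, 6];  Q = [1, 3, 7] / [2, 4] / [5, 6];  common shape = (3, 2, 2)

Row-insert the values π_1, π_2, … into P one at a time, bumping the leftmost entry strictly greater than the inserted value down to the next row. The recording tableau Q records, in position (i, j), the step at which that cell was added to P.
  Insert 4 (step 1): P = [4];  Q = [1]
  Insert 2 (step 2): P = [2] / [4];  Q = [1] / [2]
  Insert 6 (step 3): P = [2, 6] / [4];  Q = [1, 3] / [2]
  Insert 5 (step 4): P = [2, 5] / [4, 6];  Q = [1, 3] / [2, 4]
  Insert 1 (step 5): P = [1, 5] / [2, 6] / [4];  Q = [1, 3] / [2, 4] / [5]
  Insert 3 (step 6): P = [1, 3] / [2, 5] / [4, 6];  Q = [1, 3] / [2, 4] / [5, 6]
  Insert 7 (step 7): P = [1, 3, 7] / [2, 5] / [4, 6];  Q = [1, 3, 7] / [2, 4] / [5, 6]
Final shape: (3, 2, 2).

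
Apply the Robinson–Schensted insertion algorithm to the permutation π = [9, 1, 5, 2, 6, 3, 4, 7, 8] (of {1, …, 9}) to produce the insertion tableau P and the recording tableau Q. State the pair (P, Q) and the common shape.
P = [1, 2, 3, 4, 7, 8] / [5, 6] / [9];  Q = [1, 3, 5, 7, 8, 9] / [2, 6] / [4];  common shape = (6, 2, 1)

Row-insert the values π_1, π_2, … into P one at a time, bumping the leftmost entry strictly greater than the inserted value down to the next row. The recording tableau Q records, in position (i, j), the step at which that cell was added to P.
  Insert 9 (step 1): P = [9];  Q = [1]
  Insert 1 (step 2): P = [1] / [9];  Q = [1] / [2]
  Insert 5 (step 3): P = [1, 5] / [9];  Q = [1, 3] / [2]
  Insert 2 (step 4): P = [1, 2] / [5] / [9];  Q = [1, 3] / [2] / [4]
  Insert 6 (step 5): P = [1, 2, 6] / [5] / [9];  Q = [1, 3, 5] / [2] / [4]
  Insert 3 (step 6): P = [1, 2, 3] / [5, 6] / [9];  Q = [1, 3, 5] / [2, 6] / [4]
  Insert 4 (step 7): P = [1, 2, 3, 4] / [5, 6] / [9];  Q = [1, 3, 5, 7] / [2, 6] / [4]
  Insert 7 (step 8): P = [1, 2, 3, 4, 7] / [5, 6] / [9];  Q = [1, 3, 5, 7, 8] / [2, 6] / [4]
  Insert 8 (step 9): P = [1, 2, 3, 4, 7, 8] / [5, 6] / [9];  Q = [1, 3, 5, 7, 8, 9] / [2, 6] / [4]
Final shape: (6, 2, 1).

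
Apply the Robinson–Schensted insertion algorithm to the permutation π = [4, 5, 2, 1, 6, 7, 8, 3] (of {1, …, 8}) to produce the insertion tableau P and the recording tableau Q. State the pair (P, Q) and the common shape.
P = [1, 3, 6, 7, 8] / [2, 5] / [4];  Q = [1, 2, 5, 6, 7] / [3, 8] / [4];  common shape = (5, 2, 1)

Row-insert the values π_1, π_2, … into P one at a time, bumping the leftmost entry strictly greater than the inserted value down to the next row. The recording tableau Q records, in position (i, j), the step at which that cell was added to P.
  Insert 4 (step 1): P = [4];  Q = [1]
  Insert 5 (step 2): P = [4, 5];  Q = [1, 2]
  Insert 2 (step 3): P = [2, 5] / [4];  Q = [1, 2] / [3]
  Insert 1 (step 4): P = [1, 5] / [2] / [4];  Q = [1, 2] / [3] / [4]
  Insert 6 (step 5): P = [1, 5, 6] / [2] / [4];  Q = [1, 2, 5] / [3] / [4]
  Insert 7 (step 6): P = [1, 5, 6, 7] / [2] / [4];  Q = [1, 2, 5, 6] / [3] / [4]
  Insert 8 (step 7): P = [1, 5, 6, 7, 8] / [2] / [4];  Q = [1, 2, 5, 6, 7] / [3] / [4]
  Insert 3 (step 8): P = [1, 3, 6, 7, 8] / [2, 5] / [4];  Q = [1, 2, 5, 6, 7] / [3, 8] / [4]
Final shape: (5, 2, 1).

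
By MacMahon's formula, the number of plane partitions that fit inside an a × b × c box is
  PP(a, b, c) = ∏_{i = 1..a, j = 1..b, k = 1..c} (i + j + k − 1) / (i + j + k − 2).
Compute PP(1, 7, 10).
PP(1, 7, 10) = 19448

Evaluate the triple product over i = 1..1, j = 1..7, k = 1..10. The factors are (2/1) · (3/2) · (4/3) · (5/4) · (6/5) · (7/6) · (8/7) · (9/8) · … (70 factors total). The numerators and denominators telescope so the product is an integer; carrying out the multiplication exactly gives PP(1, 7, 10) = 19448.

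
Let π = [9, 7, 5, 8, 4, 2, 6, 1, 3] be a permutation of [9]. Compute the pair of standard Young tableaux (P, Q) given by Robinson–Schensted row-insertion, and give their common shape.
P = [1, 3] / [2, 6] / [4, 8] / [5] / [7] / [9];  Q = [1, 4] / [2, 7] / [3, 9] / [5] / [6] / [8];  common shape = (2, 2, 2, 1, 1, 1)

Row-insert the values π_1, π_2, … into P one at a time, bumping the leftmost entry strictly greater than the inserted value down to the next row. The recording tableau Q records, in position (i, j), the step at which that cell was added to P.
  Insert 9 (step 1): P = [9];  Q = [1]
  Insert 7 (step 2): P = [7] / [9];  Q = [1] / [2]
  Insert 5 (step 3): P = [5] / [7] / [9];  Q = [1] / [2] / [3]
  Insert 8 (step 4): P = [5, 8] / [7] / [9];  Q = [1, 4] / [2] / [3]
  Insert 4 (step 5): P = [4, 8] / [5] / [7] / [9];  Q = [1, 4] / [2] / [3] / [5]
  Insert 2 (step 6): P = [2, 8] / [4] / [5] / [7] / [9];  Q = [1, 4] / [2] / [3] / [5] / [6]
  Insert 6 (step 7): P = [2, 6] / [4, 8] / [5] / [7] / [9];  Q = [1, 4] / [2, 7] / [3] / [5] / [6]
  Insert 1 (step 8): P = [1, 6] / [2, 8] / [4] / [5] / [7] / [9];  Q = [1, 4] / [2, 7] / [3] / [5] / [6] / [8]
  Insert 3 (step 9): P = [1, 3] / [2, 6] / [4, 8] / [5] / [7] / [9];  Q = [1, 4] / [2, 7] / [3, 9] / [5] / [6] / [8]
Final shape: (2, 2, 2, 1, 1, 1).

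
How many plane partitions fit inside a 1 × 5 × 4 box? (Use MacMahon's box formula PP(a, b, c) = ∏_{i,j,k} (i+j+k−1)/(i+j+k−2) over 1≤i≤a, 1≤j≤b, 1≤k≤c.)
PP(1, 5, 4) = 126

Evaluate the triple product over i = 1..1, j = 1..5, k = 1..4. The factors are (2/1) · (3/2) · (4/3) · (5/4) · (3/2) · (4/3) · (5/4) · (6/5) · … (20 factors total). The numerators and denominators telescope so the product is an integer; carrying out the multiplication exactly gives PP(1, 5, 4) = 126.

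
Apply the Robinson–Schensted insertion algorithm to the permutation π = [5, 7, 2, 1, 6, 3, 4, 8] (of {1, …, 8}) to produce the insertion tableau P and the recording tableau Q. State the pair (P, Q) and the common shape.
P = [1, 3, 4, 8] / [2, 6] / [5, 7];  Q = [1, 2, 7, 8] / [3, 5] / [4, 6];  common shape = (4, 2, 2)

Row-insert the values π_1, π_2, … into P one at a time, bumping the leftmost entry strictly greater than the inserted value down to the next row. The recording tableau Q records, in position (i, j), the step at which that cell was added to P.
  Insert 5 (step 1): P = [5];  Q = [1]
  Insert 7 (step 2): P = [5, 7];  Q = [1, 2]
  Insert 2 (step 3): P = [2, 7] / [5];  Q = [1, 2] / [3]
  Insert 1 (step 4): P = [1, 7] / [2] / [5];  Q = [1, 2] / [3] / [4]
  Insert 6 (step 5): P = [1, 6] / [2, 7] / [5];  Q = [1, 2] / [3, 5] / [4]
  Insert 3 (step 6): P = [1, 3] / [2, 6] / [5, 7];  Q = [1, 2] / [3, 5] / [4, 6]
  Insert 4 (step 7): P = [1, 3, 4] / [2, 6] / [5, 7];  Q = [1, 2, 7] / [3, 5] / [4, 6]
  Insert 8 (step 8): P = [1, 3, 4, 8] / [2, 6] / [5, 7];  Q = [1, 2, 7, 8] / [3, 5] / [4, 6]
Final shape: (4, 2, 2).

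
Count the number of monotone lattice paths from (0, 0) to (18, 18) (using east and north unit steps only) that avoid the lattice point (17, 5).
Number of paths = 9074766624

Total paths from (0, 0) to (18, 18): C(36, 18) = 9075135300. Paths through (17, 5): (paths (0, 0) → (17, 5)) × (paths (17, 5) → (18, 18)) = C(22, 17) · C(14, 1) = 26334 · 14 = 368676. Avoidance count = 9075135300 − 368676 = 9074766624.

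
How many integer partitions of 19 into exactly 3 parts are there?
p(19, 3 parts) = 30

Partitions of n into exactly k parts are in bijection with partitions of n − k into at most k parts (subtract 1 from each part). So p(19, exactly 3) = p(16, parts ≤ 3). Computing via the recurrence p(m, j) = p(m, j−1) + p(m−j, j) gives 30.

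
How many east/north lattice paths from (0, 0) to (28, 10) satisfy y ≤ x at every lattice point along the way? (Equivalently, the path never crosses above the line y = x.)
Number of paths = 309722116

By the reflection principle (André's argument), the number of monotone paths to (28, 10) with n ≤ m that never go above y = x is C(38, 28) − C(38, 29) = 472733756 − 163011640 = 309722116.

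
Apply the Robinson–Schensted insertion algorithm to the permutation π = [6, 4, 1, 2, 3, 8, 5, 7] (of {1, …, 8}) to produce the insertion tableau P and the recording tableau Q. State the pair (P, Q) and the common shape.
P = [1, 2, 3, 5, 7] / [4, 8] / [6];  Q = [1, 4, 5, 6, 8] / [2, 7] / [3];  common shape = (5, 2, 1)

Row-insert the values π_1, π_2, … into P one at a time, bumping the leftmost entry strictly greater than the inserted value down to the next row. The recording tableau Q records, in position (i, j), the step at which that cell was added to P.
  Insert 6 (step 1): P = [6];  Q = [1]
  Insert 4 (step 2): P = [4] / [6];  Q = [1] / [2]
  Insert 1 (step 3): P = [1] / [4] / [6];  Q = [1] / [2] / [3]
  Insert 2 (step 4): P = [1, 2] / [4] / [6];  Q = [1, 4] / [2] / [3]
  Insert 3 (step 5): P = [1, 2, 3] / [4] / [6];  Q = [1, 4, 5] / [2] / [3]
  Insert 8 (step 6): P = [1, 2, 3, 8] / [4] / [6];  Q = [1, 4, 5, 6] / [2] / [3]
  Insert 5 (step 7): P = [1, 2, 3, 5] / [4, 8] / [6];  Q = [1, 4, 5, 6] / [2, 7] / [3]
  Insert 7 (step 8): P = [1, 2, 3, 5, 7] / [4, 8] / [6];  Q = [1, 4, 5, 6, 8] / [2, 7] / [3]
Final shape: (5, 2, 1).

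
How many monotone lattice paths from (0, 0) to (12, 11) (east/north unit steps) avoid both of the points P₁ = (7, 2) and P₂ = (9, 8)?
Number of paths = 813966

Inclusion–exclusion. Total paths: C(23, 12) = 1352078. Through P₁: C(9, 7)·C(14, 5) = 72072. Through P₂: C(17, 9)·C(6, 3) = 486200. Since P₁ is strictly southwest of P₂, a monotone path through both must visit P₁ then P₂; paths through both = C(9, 7)·C(8, 2)·C(6, 3) = 20160. Avoid both = 1352078 − 72072 − 486200 + 20160 = 813966.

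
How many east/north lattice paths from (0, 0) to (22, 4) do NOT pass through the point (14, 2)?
Number of paths = 9550

Total paths from (0, 0) to (22, 4): C(26, 22) = 14950. Paths through (14, 2): (paths (0, 0) → (14, 2)) × (paths (14, 2) → (22, 4)) = C(16, 14) · C(10, 8) = 120 · 45 = 5400. Avoidance count = 14950 − 5400 = 9550.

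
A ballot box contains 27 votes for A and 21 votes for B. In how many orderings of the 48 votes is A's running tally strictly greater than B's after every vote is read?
Strict-lead orderings = 2789279908316

Total orderings of the 48 votes with 27 for A: C(48, 27) = 22314239266528. By the Bertrand ballot formula (Cycle Lemma / reflection principle), the number of orderings in which A is strictly ahead of B throughout is (p − q)/(p + q) · C(p + q, p) = (27 − 21)/(27 + 21) · 22314239266528 = 2789279908316.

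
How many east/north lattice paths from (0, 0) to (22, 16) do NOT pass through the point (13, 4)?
Number of paths = 21540421030

Total paths from (0, 0) to (22, 16): C(38, 22) = 22239974430. Paths through (13, 4): (paths (0, 0) → (13, 4)) × (paths (13, 4) → (22, 16)) = C(17, 13) · C(21, 9) = 2380 · 293930 = 699553400. Avoidance count = 22239974430 − 699553400 = 21540421030.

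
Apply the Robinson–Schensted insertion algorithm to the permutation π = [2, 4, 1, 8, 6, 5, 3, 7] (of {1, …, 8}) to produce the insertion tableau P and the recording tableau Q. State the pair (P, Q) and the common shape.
P = [1, 3, 5, 7] / [2, 4] / [6] / [8];  Q = [1, 2, 4, 8] / [3, 5] / [6] / [7];  common shape = (4, 2, 1, 1)

Row-insert the values π_1, π_2, … into P one at a time, bumping the leftmost entry strictly greater than the inserted value down to the next row. The recording tableau Q records, in position (i, j), the step at which that cell was added to P.
  Insert 2 (step 1): P = [2];  Q = [1]
  Insert 4 (step 2): P = [2, 4];  Q = [1, 2]
  Insert 1 (step 3): P = [1, 4] / [2];  Q = [1, 2] / [3]
  Insert 8 (step 4): P = [1, 4, 8] / [2];  Q = [1, 2, 4] / [3]
  Insert 6 (step 5): P = [1, 4, 6] / [2, 8];  Q = [1, 2, 4] / [3, 5]
  Insert 5 (step 6): P = [1, 4, 5] / [2, 6] / [8];  Q = [1, 2, 4] / [3, 5] / [6]
  Insert 3 (step 7): P = [1, 3, 5] / [2, 4] / [6] / [8];  Q = [1, 2, 4] / [3, 5] / [6] / [7]
  Insert 7 (step 8): P = [1, 3, 5, 7] / [2, 4] / [6] / [8];  Q = [1, 2, 4, 8] / [3, 5] / [6] / [7]
Final shape: (4, 2, 1, 1).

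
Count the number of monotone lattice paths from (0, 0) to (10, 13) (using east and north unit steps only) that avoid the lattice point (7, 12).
Number of paths = 942514

Total paths from (0, 0) to (10, 13): C(23, 10) = 1144066. Paths through (7, 12): (paths (0, 0) → (7, 12)) × (paths (7, 12) → (10, 13)) = C(19, 7) · C(4, 3) = 50388 · 4 = 201552. Avoidance count = 1144066 − 201552 = 942514.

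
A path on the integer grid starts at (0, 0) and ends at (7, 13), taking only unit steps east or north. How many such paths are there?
Number of paths = 77520

A monotone lattice path from (0, 0) to (7, 13) consists of 7 east steps and 13 north steps in some order, so it is determined by which 7 of the 20 steps are east. The count is C(20, 7) = 77520.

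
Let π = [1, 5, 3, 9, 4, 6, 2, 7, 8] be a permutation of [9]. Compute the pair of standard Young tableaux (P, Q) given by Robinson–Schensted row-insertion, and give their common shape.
P = [1, 2, 4, 6, 7, 8] / [3, 9] / [5];  Q = [1, 2, 4, 6, 8, 9] / [3, 5] / [7];  common shape = (6, 2, 1)

Row-insert the values π_1, π_2, … into P one at a time, bumping the leftmost entry strictly greater than the inserted value down to the next row. The recording tableau Q records, in position (i, j), the step at which that cell was added to P.
  Insert 1 (step 1): P = [1];  Q = [1]
  Insert 5 (step 2): P = [1, 5];  Q = [1, 2]
  Insert 3 (step 3): P = [1, 3] / [5];  Q = [1, 2] / [3]
  Insert 9 (step 4): P = [1, 3, 9] / [5];  Q = [1, 2, 4] / [3]
  Insert 4 (step 5): P = [1, 3, 4] / [5, 9];  Q = [1, 2, 4] / [3, 5]
  Insert 6 (step 6): P = [1, 3, 4, 6] / [5, 9];  Q = [1, 2, 4, 6] / [3, 5]
  Insert 2 (step 7): P = [1, 2, 4, 6] / [3, 9] / [5];  Q = [1, 2, 4, 6] / [3, 5] / [7]
  Insert 7 (step 8): P = [1, 2, 4, 6, 7] / [3, 9] / [5];  Q = [1, 2, 4, 6, 8] / [3, 5] / [7]
  Insert 8 (step 9): P = [1, 2, 4, 6, 7, 8] / [3, 9] / [5];  Q = [1, 2, 4, 6, 8, 9] / [3, 5] / [7]
Final shape: (6, 2, 1).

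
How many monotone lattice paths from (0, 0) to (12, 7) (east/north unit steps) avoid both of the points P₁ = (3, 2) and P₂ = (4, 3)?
Number of paths = 22943

Inclusion–exclusion. Total paths: C(19, 12) = 50388. Through P₁: C(5, 3)·C(14, 9) = 20020. Through P₂: C(7, 4)·C(12, 8) = 17325. Since P₁ is strictly southwest of P₂, a monotone path through both must visit P₁ then P₂; paths through both = C(5, 3)·C(2, 1)·C(12, 8) = 9900. Avoid both = 50388 − 20020 − 17325 + 9900 = 22943.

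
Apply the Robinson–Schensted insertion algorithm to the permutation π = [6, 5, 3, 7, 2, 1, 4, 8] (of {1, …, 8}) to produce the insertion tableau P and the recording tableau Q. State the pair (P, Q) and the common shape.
P = [1, 4, 8] / [2, 7] / [3] / [5] / [6];  Q = [1, 4, 8] / [2, 7] / [3] / [5] / [6];  common shape = (3, 2, 1, 1, 1)

Row-insert the values π_1, π_2, … into P one at a time, bumping the leftmost entry strictly greater than the inserted value down to the next row. The recording tableau Q records, in position (i, j), the step at which that cell was added to P.
  Insert 6 (step 1): P = [6];  Q = [1]
  Insert 5 (step 2): P = [5] / [6];  Q = [1] / [2]
  Insert 3 (step 3): P = [3] / [5] / [6];  Q = [1] / [2] / [3]
  Insert 7 (step 4): P = [3, 7] / [5] / [6];  Q = [1, 4] / [2] / [3]
  Insert 2 (step 5): P = [2, 7] / [3] / [5] / [6];  Q = [1, 4] / [2] / [3] / [5]
  Insert 1 (step 6): P = [1, 7] / [2] / [3] / [5] / [6];  Q = [1, 4] / [2] / [3] / [5] / [6]
  Insert 4 (step 7): P = [1, 4] / [2, 7] / [3] / [5] / [6];  Q = [1, 4] / [2, 7] / [3] / [5] / [6]
  Insert 8 (step 8): P = [1, 4, 8] / [2, 7] / [3] / [5] / [6];  Q = [1, 4, 8] / [2, 7] / [3] / [5] / [6]
Final shape: (3, 2, 1, 1, 1).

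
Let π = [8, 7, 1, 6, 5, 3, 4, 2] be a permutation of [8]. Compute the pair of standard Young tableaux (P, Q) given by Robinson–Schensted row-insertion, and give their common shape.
P = [1, 2, 4] / [3] / [5] / [6] / [7] / [8];  Q = [1, 4, 7] / [2] / [3] / [5] / [6] / [8];  common shape = (3, 1, 1, 1, 1, 1)

Row-insert the values π_1, π_2, … into P one at a time, bumping the leftmost entry strictly greater than the inserted value down to the next row. The recording tableau Q records, in position (i, j), the step at which that cell was added to P.
  Insert 8 (step 1): P = [8];  Q = [1]
  Insert 7 (step 2): P = [7] / [8];  Q = [1] / [2]
  Insert 1 (step 3): P = [1] / [7] / [8];  Q = [1] / [2] / [3]
  Insert 6 (step 4): P = [1, 6] / [7] / [8];  Q = [1, 4] / [2] / [3]
  Insert 5 (step 5): P = [1, 5] / [6] / [7] / [8];  Q = [1, 4] / [2] / [3] / [5]
  Insert 3 (step 6): P = [1, 3] / [5] / [6] / [7] / [8];  Q = [1, 4] / [2] / [3] / [5] / [6]
  Insert 4 (step 7): P = [1, 3, 4] / [5] / [6] / [7] / [8];  Q = [1, 4, 7] / [2] / [3] / [5] / [6]
  Insert 2 (step 8): P = [1, 2, 4] / [3] / [5] / [6] / [7] / [8];  Q = [1, 4, 7] / [2] / [3] / [5] / [6] / [8]
Final shape: (3, 1, 1, 1, 1, 1).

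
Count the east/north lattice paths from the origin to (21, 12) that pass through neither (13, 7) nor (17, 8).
Number of paths = 206470830

Inclusion–exclusion. Total paths: C(33, 21) = 354817320. Through P₁: C(20, 13)·C(13, 8) = 99768240. Through P₂: C(25, 17)·C(8, 4) = 75710250. Since P₁ is strictly southwest of P₂, a monotone path through both must visit P₁ then P₂; paths through both = C(20, 13)·C(5, 4)·C(8, 4) = 27132000. Avoid both = 354817320 − 99768240 − 75710250 + 27132000 = 206470830.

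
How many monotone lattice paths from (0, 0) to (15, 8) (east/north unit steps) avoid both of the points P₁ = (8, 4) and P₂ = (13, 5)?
Number of paths = 270984

Inclusion–exclusion. Total paths: C(23, 15) = 490314. Through P₁: C(12, 8)·C(11, 7) = 163350. Through P₂: C(18, 13)·C(5, 2) = 85680. Since P₁ is strictly southwest of P₂, a monotone path through both must visit P₁ then P₂; paths through both = C(12, 8)·C(6, 5)·C(5, 2) = 29700. Avoid both = 490314 − 163350 − 85680 + 29700 = 270984.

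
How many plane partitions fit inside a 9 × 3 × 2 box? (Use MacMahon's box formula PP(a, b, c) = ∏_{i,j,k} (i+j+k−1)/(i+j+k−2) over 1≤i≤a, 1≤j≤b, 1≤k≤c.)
PP(9, 3, 2) = 15730

Evaluate the triple product over i = 1..9, j = 1..3, k = 1..2. The factors are (2/1) · (3/2) · (3/2) · (4/3) · (4/3) · (5/4) · (3/2) · (4/3) · … (54 factors total). The numerators and denominators telescope so the product is an integer; carrying out the multiplication exactly gives PP(9, 3, 2) = 15730.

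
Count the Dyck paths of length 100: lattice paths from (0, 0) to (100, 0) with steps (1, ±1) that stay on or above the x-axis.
C_50 = 1978261657756160653623774456

These Dyck paths are counted by the Catalan number C_n = (1/(n + 1)) · C(2n, n). For n = 50: C_50 = (1/51) · C(100, 50) = 100891344545564193334812497256/51 = 1978261657756160653623774456.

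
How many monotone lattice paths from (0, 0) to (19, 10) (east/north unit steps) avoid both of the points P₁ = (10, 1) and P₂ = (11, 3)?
Number of paths = 17365205

Inclusion–exclusion. Total paths: C(29, 19) = 20030010. Through P₁: C(11, 10)·C(18, 9) = 534820. Through P₂: C(14, 11)·C(15, 8) = 2342340. Since P₁ is strictly southwest of P₂, a monotone path through both must visit P₁ then P₂; paths through both = C(11, 10)·C(3, 1)·C(15, 8) = 212355. Avoid both = 20030010 − 534820 − 2342340 + 212355 = 17365205.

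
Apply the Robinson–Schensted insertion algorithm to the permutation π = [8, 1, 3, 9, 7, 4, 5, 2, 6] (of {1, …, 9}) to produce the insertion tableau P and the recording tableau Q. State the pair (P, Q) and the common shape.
P = [1, 2, 4, 5, 6] / [3, 9] / [7] / [8];  Q = [1, 3, 4, 7, 9] / [2, 5] / [6] / [8];  common shape = (5, 2, 1, 1)

Row-insert the values π_1, π_2, … into P one at a time, bumping the leftmost entry strictly greater than the inserted value down to the next row. The recording tableau Q records, in position (i, j), the step at which that cell was added to P.
  Insert 8 (step 1): P = [8];  Q = [1]
  Insert 1 (step 2): P = [1] / [8];  Q = [1] / [2]
  Insert 3 (step 3): P = [1, 3] / [8];  Q = [1, 3] / [2]
  Insert 9 (step 4): P = [1, 3, 9] / [8];  Q = [1, 3, 4] / [2]
  Insert 7 (step 5): P = [1, 3, 7] / [8, 9];  Q = [1, 3, 4] / [2, 5]
  Insert 4 (step 6): P = [1, 3, 4] / [7, 9] / [8];  Q = [1, 3, 4] / [2, 5] / [6]
  Insert 5 (step 7): P = [1, 3, 4, 5] / [7, 9] / [8];  Q = [1, 3, 4, 7] / [2, 5] / [6]
  Insert 2 (step 8): P = [1, 2, 4, 5] / [3, 9] / [7] / [8];  Q = [1, 3, 4, 7] / [2, 5] / [6] / [8]
  Insert 6 (step 9): P = [1, 2, 4, 5, 6] / [3, 9] / [7] / [8];  Q = [1, 3, 4, 7, 9] / [2, 5] / [6] / [8]
Final shape: (5, 2, 1, 1).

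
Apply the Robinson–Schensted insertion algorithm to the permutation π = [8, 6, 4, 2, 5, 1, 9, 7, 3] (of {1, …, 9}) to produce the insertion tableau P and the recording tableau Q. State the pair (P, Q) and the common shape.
P = [1, 3, 7] / [2, 5] / [4, 9] / [6] / [8];  Q = [1, 5, 7] / [2, 8] / [3, 9] / [4] / [6];  common shape = (3, 2, 2, 1, 1)

Row-insert the values π_1, π_2, … into P one at a time, bumping the leftmost entry strictly greater than the inserted value down to the next row. The recording tableau Q records, in position (i, j), the step at which that cell was added to P.
  Insert 8 (step 1): P = [8];  Q = [1]
  Insert 6 (step 2): P = [6] / [8];  Q = [1] / [2]
  Insert 4 (step 3): P = [4] / [6] / [8];  Q = [1] / [2] / [3]
  Insert 2 (step 4): P = [2] / [4] / [6] / [8];  Q = [1] / [2] / [3] / [4]
  Insert 5 (step 5): P = [2, 5] / [4] / [6] / [8];  Q = [1, 5] / [2] / [3] / [4]
  Insert 1 (step 6): P = [1, 5] / [2] / [4] / [6] / [8];  Q = [1, 5] / [2] / [3] / [4] / [6]
  Insert 9 (step 7): P = [1, 5, 9] / [2] / [4] / [6] / [8];  Q = [1, 5, 7] / [2] / [3] / [4] / [6]
  Insert 7 (step 8): P = [1, 5, 7] / [2, 9] / [4] / [6] / [8];  Q = [1, 5, 7] / [2, 8] / [3] / [4] / [6]
  Insert 3 (step 9): P = [1, 3, 7] / [2, 5] / [4, 9] / [6] / [8];  Q = [1, 5, 7] / [2, 8] / [3, 9] / [4] / [6]
Final shape: (3, 2, 2, 1, 1).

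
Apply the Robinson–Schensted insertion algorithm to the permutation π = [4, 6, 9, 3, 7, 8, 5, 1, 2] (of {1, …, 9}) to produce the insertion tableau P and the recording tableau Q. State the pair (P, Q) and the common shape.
P = [1, 2, 7, 8] / [3, 5] / [4, 6] / [9];  Q = [1, 2, 3, 6] / [4, 5] / [7, 9] / [8];  common shape = (4, 2, 2, 1)

Row-insert the values π_1, π_2, … into P one at a time, bumping the leftmost entry strictly greater than the inserted value down to the next row. The recording tableau Q records, in position (i, j), the step at which that cell was added to P.
  Insert 4 (step 1): P = [4];  Q = [1]
  Insert 6 (step 2): P = [4, 6];  Q = [1, 2]
  Insert 9 (step 3): P = [4, 6, 9];  Q = [1, 2, 3]
  Insert 3 (step 4): P = [3, 6, 9] / [4];  Q = [1, 2, 3] / [4]
  Insert 7 (step 5): P = [3, 6, 7] / [4, 9];  Q = [1, 2, 3] / [4, 5]
  Insert 8 (step 6): P = [3, 6, 7, 8] / [4, 9];  Q = [1, 2, 3, 6] / [4, 5]
  Insert 5 (step 7): P = [3, 5, 7, 8] / [4, 6] / [9];  Q = [1, 2, 3, 6] / [4, 5] / [7]
  Insert 1 (step 8): P = [1, 5, 7, 8] / [3, 6] / [4] / [9];  Q = [1, 2, 3, 6] / [4, 5] / [7] / [8]
  Insert 2 (step 9): P = [1, 2, 7, 8] / [3, 5] / [4, 6] / [9];  Q = [1, 2, 3, 6] / [4, 5] / [7, 9] / [8]
Final shape: (4, 2, 2, 1).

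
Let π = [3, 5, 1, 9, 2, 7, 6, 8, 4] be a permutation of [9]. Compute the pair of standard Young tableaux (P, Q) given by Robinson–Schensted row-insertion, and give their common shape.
P = [1, 2, 4, 8] / [3, 5, 6] / [7] / [9];  Q = [1, 2, 4, 8] / [3, 5, 6] / [7] / [9];  common shape = (4, 3, 1, 1)

Row-insert the values π_1, π_2, … into P one at a time, bumping the leftmost entry strictly greater than the inserted value down to the next row. The recording tableau Q records, in position (i, j), the step at which that cell was added to P.
  Insert 3 (step 1): P = [3];  Q = [1]
  Insert 5 (step 2): P = [3, 5];  Q = [1, 2]
  Insert 1 (step 3): P = [1, 5] / [3];  Q = [1, 2] / [3]
  Insert 9 (step 4): P = [1, 5, 9] / [3];  Q = [1, 2, 4] / [3]
  Insert 2 (step 5): P = [1, 2, 9] / [3, 5];  Q = [1, 2, 4] / [3, 5]
  Insert 7 (step 6): P = [1, 2, 7] / [3, 5, 9];  Q = [1, 2, 4] / [3, 5, 6]
  Insert 6 (step 7): P = [1, 2, 6] / [3, 5, 7] / [9];  Q = [1, 2, 4] / [3, 5, 6] / [7]
  Insert 8 (step 8): P = [1, 2, 6, 8] / [3, 5, 7] / [9];  Q = [1, 2, 4, 8] / [3, 5, 6] / [7]
  Insert 4 (step 9): P = [1, 2, 4, 8] / [3, 5, 6] / [7] / [9];  Q = [1, 2, 4, 8] / [3, 5, 6] / [7] / [9]
Final shape: (4, 3, 1, 1).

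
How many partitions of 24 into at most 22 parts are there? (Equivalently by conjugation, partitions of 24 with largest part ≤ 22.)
p(24, parts ≤ 22) = 1573

Use the recurrence p(n, m) = p(n, m−1) + p(n−m, m): either the largest part is < m (count p(n, m−1)) or the largest part is exactly m (remove one copy of m, count p(n−m, m)). With p(0, ·) = 1 this gives p(24, parts ≤ 22) = 1573. (By conjugating Young diagrams, this also counts partitions of 24 into at most 22 parts.)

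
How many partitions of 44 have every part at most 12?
p(44, parts ≤ 12) = 42333

Use the recurrence p(n, m) = p(n, m−1) + p(n−m, m): either the largest part is < m (count p(n, m−1)) or the largest part is exactly m (remove one copy of m, count p(n−m, m)). With p(0, ·) = 1 this gives p(44, parts ≤ 12) = 42333. (By conjugating Young diagrams, this also counts partitions of 44 into at most 12 parts.)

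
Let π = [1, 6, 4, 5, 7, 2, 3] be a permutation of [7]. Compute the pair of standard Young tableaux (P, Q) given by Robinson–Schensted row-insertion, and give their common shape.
P = [1, 2, 3, 7] / [4, 5] / [6];  Q = [1, 2, 4, 5] / [3, 7] / [6];  common shape = (4, 2, 1)

Row-insert the values π_1, π_2, … into P one at a time, bumping the leftmost entry strictly greater than the inserted value down to the next row. The recording tableau Q records, in position (i, j), the step at which that cell was added to P.
  Insert 1 (step 1): P = [1];  Q = [1]
  Insert 6 (step 2): P = [1, 6];  Q = [1, 2]
  Insert 4 (step 3): P = [1, 4] / [6];  Q = [1, 2] / [3]
  Insert 5 (step 4): P = [1, 4, 5] / [6];  Q = [1, 2, 4] / [3]
  Insert 7 (step 5): P = [1, 4, 5, 7] / [6];  Q = [1, 2, 4, 5] / [3]
  Insert 2 (step 6): P = [1, 2, 5, 7] / [4] / [6];  Q = [1, 2, 4, 5] / [3] / [6]
  Insert 3 (step 7): P = [1, 2, 3, 7] / [4, 5] / [6];  Q = [1, 2, 4, 5] / [3, 7] / [6]
Final shape: (4, 2, 1).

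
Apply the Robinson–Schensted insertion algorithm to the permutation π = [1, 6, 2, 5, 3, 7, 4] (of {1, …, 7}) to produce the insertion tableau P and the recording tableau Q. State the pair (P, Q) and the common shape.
P = [1, 2, 3, 4] / [5, 7] / [6];  Q = [1, 2, 4, 6] / [3, 7] / [5];  common shape = (4, 2, 1)

Row-insert the values π_1, π_2, … into P one at a time, bumping the leftmost entry strictly greater than the inserted value down to the next row. The recording tableau Q records, in position (i, j), the step at which that cell was added to P.
  Insert 1 (step 1): P = [1];  Q = [1]
  Insert 6 (step 2): P = [1, 6];  Q = [1, 2]
  Insert 2 (step 3): P = [1, 2] / [6];  Q = [1, 2] / [3]
  Insert 5 (step 4): P = [1, 2, 5] / [6];  Q = [1, 2, 4] / [3]
  Insert 3 (step 5): P = [1, 2, 3] / [5] / [6];  Q = [1, 2, 4] / [3] / [5]
  Insert 7 (step 6): P = [1, 2, 3, 7] / [5] / [6];  Q = [1, 2, 4, 6] / [3] / [5]
  Insert 4 (step 7): P = [1, 2, 3, 4] / [5, 7] / [6];  Q = [1, 2, 4, 6] / [3, 7] / [5]
Final shape: (4, 2, 1).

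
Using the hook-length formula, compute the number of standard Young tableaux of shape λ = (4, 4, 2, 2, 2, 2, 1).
# SYT of shape (4, 4, 2, 2, 2, 2, 1) = 680680

Hook-length formula: f^λ = n! / Π hook(c), product over all cells c of the Young diagram. For λ = (4, 4, 2, 2, 2, 2, 1), n = 17 boxes. Hook lengths by row (left-to-right, top-to-bottom): [10, 8, 3, 2]; [9, 7, 2, 1]; [6, 4]; [5, 3]; [4, 2]; [3, 1]; [1]. Product of hooks = 522547200. So f^λ = 17! / 522547200 = 355687428096000 / 522547200 = 680680.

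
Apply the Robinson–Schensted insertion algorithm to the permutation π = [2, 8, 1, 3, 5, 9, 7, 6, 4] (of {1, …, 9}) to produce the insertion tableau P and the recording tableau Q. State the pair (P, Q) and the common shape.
P = [1, 3, 4, 6] / [2, 5, 9] / [7] / [8];  Q = [1, 2, 5, 6] / [3, 4, 7] / [8] / [9];  common shape = (4, 3, 1, 1)

Row-insert the values π_1, π_2, … into P one at a time, bumping the leftmost entry strictly greater than the inserted value down to the next row. The recording tableau Q records, in position (i, j), the step at which that cell was added to P.
  Insert 2 (step 1): P = [2];  Q = [1]
  Insert 8 (step 2): P = [2, 8];  Q = [1, 2]
  Insert 1 (step 3): P = [1, 8] / [2];  Q = [1, 2] / [3]
  Insert 3 (step 4): P = [1, 3] / [2, 8];  Q = [1, 2] / [3, 4]
  Insert 5 (step 5): P = [1, 3, 5] / [2, 8];  Q = [1, 2, 5] / [3, 4]
  Insert 9 (step 6): P = [1, 3, 5, 9] / [2, 8];  Q = [1, 2, 5, 6] / [3, 4]
  Insert 7 (step 7): P = [1, 3, 5, 7] / [2, 8, 9];  Q = [1, 2, 5, 6] / [3, 4, 7]
  Insert 6 (step 8): P = [1, 3, 5, 6] / [2, 7, 9] / [8];  Q = [1, 2, 5, 6] / [3, 4, 7] / [8]
  Insert 4 (step 9): P = [1, 3, 4, 6] / [2, 5, 9] / [7] / [8];  Q = [1, 2, 5, 6] / [3, 4, 7] / [8] / [9]
Final shape: (4, 3, 1, 1).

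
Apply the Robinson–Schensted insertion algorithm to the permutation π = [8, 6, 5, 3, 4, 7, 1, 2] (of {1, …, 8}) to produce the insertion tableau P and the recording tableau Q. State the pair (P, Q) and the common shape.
P = [1, 2, 7] / [3, 4] / [5] / [6] / [8];  Q = [1, 5, 6] / [2, 8] / [3] / [4] / [7];  common shape = (3, 2, 1, 1, 1)

Row-insert the values π_1, π_2, … into P one at a time, bumping the leftmost entry strictly greater than the inserted value down to the next row. The recording tableau Q records, in position (i, j), the step at which that cell was added to P.
  Insert 8 (step 1): P = [8];  Q = [1]
  Insert 6 (step 2): P = [6] / [8];  Q = [1] / [2]
  Insert 5 (step 3): P = [5] / [6] / [8];  Q = [1] / [2] / [3]
  Insert 3 (step 4): P = [3] / [5] / [6] / [8];  Q = [1] / [2] / [3] / [4]
  Insert 4 (step 5): P = [3, 4] / [5] / [6] / [8];  Q = [1, 5] / [2] / [3] / [4]
  Insert 7 (step 6): P = [3, 4, 7] / [5] / [6] / [8];  Q = [1, 5, 6] / [2] / [3] / [4]
  Insert 1 (step 7): P = [1, 4, 7] / [3] / [5] / [6] / [8];  Q = [1, 5, 6] / [2] / [3] / [4] / [7]
  Insert 2 (step 8): P = [1, 2, 7] / [3, 4] / [5] / [6] / [8];  Q = [1, 5, 6] / [2, 8] / [3] / [4] / [7]
Final shape: (3, 2, 1, 1, 1).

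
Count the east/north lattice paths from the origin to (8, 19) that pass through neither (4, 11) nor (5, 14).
Number of paths = 1198992

Inclusion–exclusion. Total paths: C(27, 8) = 2220075. Through P₁: C(15, 4)·C(12, 4) = 675675. Through P₂: C(19, 5)·C(8, 3) = 651168. Since P₁ is strictly southwest of P₂, a monotone path through both must visit P₁ then P₂; paths through both = C(15, 4)·C(4, 1)·C(8, 3) = 305760. Avoid both = 2220075 − 675675 − 651168 + 305760 = 1198992.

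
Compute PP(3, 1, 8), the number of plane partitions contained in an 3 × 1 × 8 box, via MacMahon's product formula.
PP(3, 1, 8) = 165

Evaluate the triple product over i = 1..3, j = 1..1, k = 1..8. The factors are (2/1) · (3/2) · (4/3) · (5/4) · (6/5) · (7/6) · (8/7) · (9/8) · … (24 factors total). The numerators and denominators telescope so the product is an integer; carrying out the multiplication exactly gives PP(3, 1, 8) = 165.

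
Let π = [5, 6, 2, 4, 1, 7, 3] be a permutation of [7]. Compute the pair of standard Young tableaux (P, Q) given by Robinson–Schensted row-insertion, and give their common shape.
P = [1, 3, 7] / [2, 4] / [5, 6];  Q = [1, 2, 6] / [3, 4] / [5, 7];  common shape = (3, 2, 2)

Row-insert the values π_1, π_2, … into P one at a time, bumping the leftmost entry strictly greater than the inserted value down to the next row. The recording tableau Q records, in position (i, j), the step at which that cell was added to P.
  Insert 5 (step 1): P = [5];  Q = [1]
  Insert 6 (step 2): P = [5, 6];  Q = [1, 2]
  Insert 2 (step 3): P = [2, 6] / [5];  Q = [1, 2] / [3]
  Insert 4 (step 4): P = [2, 4] / [5, 6];  Q = [1, 2] / [3, 4]
  Insert 1 (step 5): P = [1, 4] / [2, 6] / [5];  Q = [1, 2] / [3, 4] / [5]
  Insert 7 (step 6): P = [1, 4, 7] / [2, 6] / [5];  Q = [1, 2, 6] / [3, 4] / [5]
  Insert 3 (step 7): P = [1, 3, 7] / [2, 4] / [5, 6];  Q = [1, 2, 6] / [3, 4] / [5, 7]
Final shape: (3, 2, 2).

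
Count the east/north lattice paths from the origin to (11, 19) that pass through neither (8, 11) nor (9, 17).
Number of paths = 26583414

Inclusion–exclusion. Total paths: C(30, 11) = 54627300. Through P₁: C(19, 8)·C(11, 3) = 12471030. Through P₂: C(26, 9)·C(4, 2) = 18747300. Since P₁ is strictly southwest of P₂, a monotone path through both must visit P₁ then P₂; paths through both = C(19, 8)·C(7, 1)·C(4, 2) = 3174444. Avoid both = 54627300 − 12471030 − 18747300 + 3174444 = 26583414.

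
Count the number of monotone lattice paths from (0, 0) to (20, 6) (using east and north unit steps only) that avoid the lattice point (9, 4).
Number of paths = 174460

Total paths from (0, 0) to (20, 6): C(26, 20) = 230230. Paths through (9, 4): (paths (0, 0) → (9, 4)) × (paths (9, 4) → (20, 6)) = C(13, 9) · C(13, 11) = 715 · 78 = 55770. Avoidance count = 230230 − 55770 = 174460.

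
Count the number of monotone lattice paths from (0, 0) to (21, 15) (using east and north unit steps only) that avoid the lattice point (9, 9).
Number of paths = 4665320880

Total paths from (0, 0) to (21, 15): C(36, 21) = 5567902560. Paths through (9, 9): (paths (0, 0) → (9, 9)) × (paths (9, 9) → (21, 15)) = C(18, 9) · C(18, 12) = 48620 · 18564 = 902581680. Avoidance count = 5567902560 − 902581680 = 4665320880.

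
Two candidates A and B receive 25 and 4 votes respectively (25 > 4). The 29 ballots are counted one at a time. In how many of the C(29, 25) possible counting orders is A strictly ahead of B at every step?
Strict-lead orderings = 17199

Total orderings of the 29 votes with 25 for A: C(29, 25) = 23751. By the Bertrand ballot formula (Cycle Lemma / reflection principle), the number of orderings in which A is strictly ahead of B throughout is (p − q)/(p + q) · C(p + q, p) = (25 − 4)/(25 + 4) · 23751 = 17199.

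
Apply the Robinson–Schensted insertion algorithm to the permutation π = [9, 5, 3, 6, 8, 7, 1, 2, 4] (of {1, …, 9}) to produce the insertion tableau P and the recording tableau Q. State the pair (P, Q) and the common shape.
P = [1, 2, 4] / [3, 6, 7] / [5, 8] / [9];  Q = [1, 4, 5] / [2, 6, 9] / [3, 8] / [7];  common shape = (3, 3, 2, 1)

Row-insert the values π_1, π_2, … into P one at a time, bumping the leftmost entry strictly greater than the inserted value down to the next row. The recording tableau Q records, in position (i, j), the step at which that cell was added to P.
  Insert 9 (step 1): P = [9];  Q = [1]
  Insert 5 (step 2): P = [5] / [9];  Q = [1] / [2]
  Insert 3 (step 3): P = [3] / [5] / [9];  Q = [1] / [2] / [3]
  Insert 6 (step 4): P = [3, 6] / [5] / [9];  Q = [1, 4] / [2] / [3]
  Insert 8 (step 5): P = [3, 6, 8] / [5] / [9];  Q = [1, 4, 5] / [2] / [3]
  Insert 7 (step 6): P = [3, 6, 7] / [5, 8] / [9];  Q = [1, 4, 5] / [2, 6] / [3]
  Insert 1 (step 7): P = [1, 6, 7] / [3, 8] / [5] / [9];  Q = [1, 4, 5] / [2, 6] / [3] / [7]
  Insert 2 (step 8): P = [1, 2, 7] / [3, 6] / [5, 8] / [9];  Q = [1, 4, 5] / [2, 6] / [3, 8] / [7]
  Insert 4 (step 9): P = [1, 2, 4] / [3, 6, 7] / [5, 8] / [9];  Q = [1, 4, 5] / [2, 6, 9] / [3, 8] / [7]
Final shape: (3, 3, 2, 1).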